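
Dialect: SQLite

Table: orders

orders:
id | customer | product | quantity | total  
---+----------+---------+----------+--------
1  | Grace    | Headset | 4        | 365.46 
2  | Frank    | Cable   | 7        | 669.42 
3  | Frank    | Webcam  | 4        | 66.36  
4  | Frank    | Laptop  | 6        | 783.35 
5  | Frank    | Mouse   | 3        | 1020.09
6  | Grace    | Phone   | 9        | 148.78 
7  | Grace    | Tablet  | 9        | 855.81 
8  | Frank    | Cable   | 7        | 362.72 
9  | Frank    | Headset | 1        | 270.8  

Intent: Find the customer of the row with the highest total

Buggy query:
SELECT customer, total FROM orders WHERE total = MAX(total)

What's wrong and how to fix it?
Bug: MAX(total) is an aggregate and cannot be used directly in WHERE

Fix: Wrap MAX in a scalar subquery so WHERE compares against a single value

Corrected query:
SELECT customer, total FROM orders WHERE total = (SELECT MAX(total) FROM orders)

Result:
customer | total  
---------+--------
Frank    | 1020.09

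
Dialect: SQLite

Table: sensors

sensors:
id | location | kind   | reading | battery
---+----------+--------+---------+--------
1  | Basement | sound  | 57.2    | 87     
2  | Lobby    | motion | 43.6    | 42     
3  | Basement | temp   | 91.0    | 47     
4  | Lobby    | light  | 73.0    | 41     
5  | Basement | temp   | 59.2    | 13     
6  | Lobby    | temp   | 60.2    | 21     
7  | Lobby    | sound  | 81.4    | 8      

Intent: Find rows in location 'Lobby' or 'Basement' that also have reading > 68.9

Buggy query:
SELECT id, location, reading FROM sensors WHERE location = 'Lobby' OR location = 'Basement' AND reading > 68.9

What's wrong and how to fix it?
Bug: Without parentheses, AND is evaluated before OR, so the reading filter only applies to the 'Basement' branch

Fix: Group the OR with parentheses (or use IN), then AND the threshold

Corrected query:
SELECT id, location, reading FROM sensors WHERE (location = 'Lobby' OR location = 'Basement') AND reading > 68.9

Result:
id | location | reading
---+----------+--------
3  | Basement | 91     
4  | Lobby    | 73     
7  | Lobby    | 81.4   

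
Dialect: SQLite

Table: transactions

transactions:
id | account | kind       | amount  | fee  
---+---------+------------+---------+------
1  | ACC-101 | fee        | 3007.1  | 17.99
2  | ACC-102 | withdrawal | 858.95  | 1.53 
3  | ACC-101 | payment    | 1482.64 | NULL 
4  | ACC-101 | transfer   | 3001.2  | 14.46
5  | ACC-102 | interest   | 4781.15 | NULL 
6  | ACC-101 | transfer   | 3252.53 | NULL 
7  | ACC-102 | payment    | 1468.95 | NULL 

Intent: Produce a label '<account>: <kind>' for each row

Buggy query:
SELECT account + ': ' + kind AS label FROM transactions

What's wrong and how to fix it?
Bug: '+' is numeric addition; on text columns SQLite converts them to 0 instead of concatenating

Fix: Replace + with || to concatenate text

Corrected query:
SELECT account || ': ' || kind AS label FROM transactions

Result:
label              
-------------------
ACC-101: fee       
ACC-102: withdrawal
ACC-101: payment   
ACC-101: transfer  
ACC-102: interest  
ACC-101: transfer  
ACC-102: payment   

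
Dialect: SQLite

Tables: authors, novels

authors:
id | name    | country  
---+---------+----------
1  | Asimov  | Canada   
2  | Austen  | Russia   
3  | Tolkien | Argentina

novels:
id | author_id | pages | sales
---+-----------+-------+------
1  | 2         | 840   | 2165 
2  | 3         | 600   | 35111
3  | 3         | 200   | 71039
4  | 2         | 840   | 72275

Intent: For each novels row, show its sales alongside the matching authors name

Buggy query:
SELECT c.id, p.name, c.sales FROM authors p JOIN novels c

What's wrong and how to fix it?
Bug: Missing join condition: each novels row is matched to all authors rows instead of just its own

Fix: Add ON c.author_id = p.id to the JOIN

Corrected query:
SELECT c.id, p.name, c.sales FROM authors p JOIN novels c ON c.author_id = p.id

Result:
id | name    | sales
---+---------+------
1  | Austen  | 2165 
2  | Tolkien | 35111
3  | Tolkien | 71039
4  | Austen  | 72275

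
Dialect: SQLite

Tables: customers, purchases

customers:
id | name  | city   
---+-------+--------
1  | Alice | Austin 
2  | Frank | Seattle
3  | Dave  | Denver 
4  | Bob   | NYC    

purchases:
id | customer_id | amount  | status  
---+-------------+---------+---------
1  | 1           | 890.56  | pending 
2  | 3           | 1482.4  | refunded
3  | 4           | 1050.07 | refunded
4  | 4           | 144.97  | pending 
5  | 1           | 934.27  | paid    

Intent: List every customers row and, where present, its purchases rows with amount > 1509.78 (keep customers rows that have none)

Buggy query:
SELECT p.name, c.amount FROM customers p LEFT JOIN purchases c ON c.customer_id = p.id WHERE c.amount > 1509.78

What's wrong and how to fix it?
Bug: Filtering c.amount in WHERE discards the NULL rows produced by LEFT JOIN, turning it into an inner join

Fix: Put 'c.amount > 1509.78' in the JOIN's ON clause instead of WHERE

Corrected query:
SELECT p.name, c.amount FROM customers p LEFT JOIN purchases c ON c.customer_id = p.id AND c.amount > 1509.78

Result:
name  | amount
------+-------
Alice | NULL  
Frank | NULL  
Dave  | NULL  
Bob   | NULL  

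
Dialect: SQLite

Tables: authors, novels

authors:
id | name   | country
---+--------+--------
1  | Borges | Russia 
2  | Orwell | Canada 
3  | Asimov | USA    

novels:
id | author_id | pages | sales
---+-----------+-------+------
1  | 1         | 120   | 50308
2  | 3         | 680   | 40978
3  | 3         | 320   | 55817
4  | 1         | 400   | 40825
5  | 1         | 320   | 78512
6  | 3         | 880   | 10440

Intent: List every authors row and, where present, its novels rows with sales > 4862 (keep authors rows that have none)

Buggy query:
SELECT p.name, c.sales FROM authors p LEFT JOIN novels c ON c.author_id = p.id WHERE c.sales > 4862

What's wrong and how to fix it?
Bug: A WHERE condition on the right-hand table after LEFT JOIN drops unmatched parents

Fix: Move the right-table condition into the ON clause so unmatched parents are kept

Corrected query:
SELECT p.name, c.sales FROM authors p LEFT JOIN novels c ON c.author_id = p.id AND c.sales > 4862

Result:
name   | sales
-------+------
Borges | 40825
Borges | 50308
Borges | 78512
Orwell | NULL 
Asimov | 10440
Asimov | 40978
Asimov | 55817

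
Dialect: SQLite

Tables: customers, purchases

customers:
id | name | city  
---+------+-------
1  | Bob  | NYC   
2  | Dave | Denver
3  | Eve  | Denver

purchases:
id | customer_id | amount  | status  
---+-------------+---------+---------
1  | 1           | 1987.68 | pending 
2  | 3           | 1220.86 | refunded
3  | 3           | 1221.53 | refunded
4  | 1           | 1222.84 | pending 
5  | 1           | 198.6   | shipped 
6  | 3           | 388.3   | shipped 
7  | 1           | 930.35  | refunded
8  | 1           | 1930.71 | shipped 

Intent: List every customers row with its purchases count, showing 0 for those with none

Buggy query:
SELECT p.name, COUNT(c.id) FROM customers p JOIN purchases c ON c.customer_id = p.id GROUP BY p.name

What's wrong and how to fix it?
Bug: INNER JOIN drops customers rows that have no matching purchases rows

Fix: Switch to LEFT JOIN to retain unmatched parent rows

Corrected query:
SELECT p.name, COUNT(c.id) FROM customers p LEFT JOIN purchases c ON c.customer_id = p.id GROUP BY p.name

Result:
name | COUNT(c.id)
-----+------------
Bob  | 5          
Dave | 0          
Eve  | 3          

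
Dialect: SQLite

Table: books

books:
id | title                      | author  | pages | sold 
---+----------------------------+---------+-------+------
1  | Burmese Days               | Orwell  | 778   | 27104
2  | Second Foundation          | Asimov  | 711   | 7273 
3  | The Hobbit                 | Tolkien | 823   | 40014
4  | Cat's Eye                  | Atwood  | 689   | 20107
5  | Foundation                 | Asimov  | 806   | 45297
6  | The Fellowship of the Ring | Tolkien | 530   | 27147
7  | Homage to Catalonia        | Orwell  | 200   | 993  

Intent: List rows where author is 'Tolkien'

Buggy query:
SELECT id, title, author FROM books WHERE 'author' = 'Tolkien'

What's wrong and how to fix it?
Bug: 'author' in single quotes is a string literal, not the column; the comparison is literal-vs-literal and never true

Fix: Remove the quotes around the column name (or use double quotes for an identifier)

Corrected query:
SELECT id, title, author FROM books WHERE author = 'Tolkien'

Result:
id | title                      | author 
---+----------------------------+--------
3  | The Hobbit                 | Tolkien
6  | The Fellowship of the Ring | Tolkien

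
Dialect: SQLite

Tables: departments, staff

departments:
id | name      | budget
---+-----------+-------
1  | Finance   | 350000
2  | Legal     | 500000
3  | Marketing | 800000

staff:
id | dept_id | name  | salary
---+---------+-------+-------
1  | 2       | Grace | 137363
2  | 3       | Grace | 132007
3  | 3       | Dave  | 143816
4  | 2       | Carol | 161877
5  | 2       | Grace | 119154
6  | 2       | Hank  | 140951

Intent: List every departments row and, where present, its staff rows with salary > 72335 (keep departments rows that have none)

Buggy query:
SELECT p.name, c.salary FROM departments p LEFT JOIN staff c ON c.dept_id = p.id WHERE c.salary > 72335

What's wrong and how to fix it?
Bug: A WHERE condition on the right-hand table after LEFT JOIN drops unmatched parents

Fix: Put 'c.salary > 72335' in the JOIN's ON clause instead of WHERE

Corrected query:
SELECT p.name, c.salary FROM departments p LEFT JOIN staff c ON c.dept_id = p.id AND c.salary > 72335

Result:
name      | salary
----------+-------
Finance   | NULL  
Legal     | 119154
Legal     | 137363
Legal     | 140951
Legal     | 161877
Marketing | 132007
Marketing | 143816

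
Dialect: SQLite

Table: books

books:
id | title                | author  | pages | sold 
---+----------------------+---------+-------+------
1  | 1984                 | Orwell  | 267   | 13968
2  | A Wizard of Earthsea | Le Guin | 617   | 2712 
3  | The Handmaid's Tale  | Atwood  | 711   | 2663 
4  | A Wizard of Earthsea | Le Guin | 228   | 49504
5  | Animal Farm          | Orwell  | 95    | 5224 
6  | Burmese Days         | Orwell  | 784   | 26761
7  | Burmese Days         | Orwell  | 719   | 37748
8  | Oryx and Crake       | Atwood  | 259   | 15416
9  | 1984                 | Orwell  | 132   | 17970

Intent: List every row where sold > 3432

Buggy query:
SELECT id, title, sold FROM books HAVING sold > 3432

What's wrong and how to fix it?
Bug: HAVING filters the output of aggregation, but this query has no GROUP BY and no aggregate functions, so SQLite rejects it (HAVING clause on a non-aggregate query); the condition here is per row

Fix: Use WHERE for row-level filtering

Corrected query:
SELECT id, title, sold FROM books WHERE sold > 3432

Result:
id | title                | sold 
---+----------------------+------
1  | 1984                 | 13968
4  | A Wizard of Earthsea | 49504
5  | Animal Farm          | 5224 
6  | Burmese Days         | 26761
7  | Burmese Days         | 37748
8  | Oryx and Crake       | 15416
9  | 1984                 | 17970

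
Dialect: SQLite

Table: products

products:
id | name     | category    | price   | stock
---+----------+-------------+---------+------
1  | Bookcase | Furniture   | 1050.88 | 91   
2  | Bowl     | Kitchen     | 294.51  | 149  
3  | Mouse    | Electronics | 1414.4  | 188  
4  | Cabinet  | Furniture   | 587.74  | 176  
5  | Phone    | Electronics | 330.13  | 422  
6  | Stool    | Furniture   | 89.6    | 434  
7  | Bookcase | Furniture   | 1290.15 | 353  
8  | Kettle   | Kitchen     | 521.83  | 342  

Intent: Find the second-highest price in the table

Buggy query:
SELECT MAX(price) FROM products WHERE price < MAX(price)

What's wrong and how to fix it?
Bug: The inner MAX is an aggregate inside WHERE, which is not allowed

Fix: Put the inner MAX in a scalar subquery

Corrected query:
SELECT MAX(price) FROM products WHERE price < (SELECT MAX(price) FROM products)

Result:
MAX(price)
----------
1290.15   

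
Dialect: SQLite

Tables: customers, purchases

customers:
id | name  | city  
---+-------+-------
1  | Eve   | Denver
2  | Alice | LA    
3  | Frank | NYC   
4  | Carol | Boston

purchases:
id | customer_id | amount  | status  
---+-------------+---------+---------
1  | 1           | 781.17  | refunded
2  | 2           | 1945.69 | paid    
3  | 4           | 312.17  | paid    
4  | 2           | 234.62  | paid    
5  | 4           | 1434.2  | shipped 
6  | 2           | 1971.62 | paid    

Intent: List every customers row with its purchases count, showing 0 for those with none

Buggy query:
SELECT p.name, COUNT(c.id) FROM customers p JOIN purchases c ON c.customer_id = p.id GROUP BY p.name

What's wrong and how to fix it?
Bug: An inner join excludes parents with zero children

Fix: Switch to LEFT JOIN to retain unmatched parent rows

Corrected query:
SELECT p.name, COUNT(c.id) FROM customers p LEFT JOIN purchases c ON c.customer_id = p.id GROUP BY p.name

Result:
name  | COUNT(c.id)
------+------------
Alice | 3          
Carol | 2          
Eve   | 1          
Frank | 0          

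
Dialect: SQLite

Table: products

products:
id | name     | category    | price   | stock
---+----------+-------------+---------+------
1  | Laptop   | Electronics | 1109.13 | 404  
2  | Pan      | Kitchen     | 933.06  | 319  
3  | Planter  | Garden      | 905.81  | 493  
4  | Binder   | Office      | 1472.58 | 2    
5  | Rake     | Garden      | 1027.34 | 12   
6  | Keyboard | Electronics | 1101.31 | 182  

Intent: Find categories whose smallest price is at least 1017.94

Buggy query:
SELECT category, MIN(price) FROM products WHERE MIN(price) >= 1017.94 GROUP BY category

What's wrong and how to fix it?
Bug: Aggregates like MIN are computed per group after WHERE runs

Fix: Replace WHERE with HAVING after the GROUP BY

Corrected query:
SELECT category, MIN(price) FROM products GROUP BY category HAVING MIN(price) >= 1017.94

Result:
category    | MIN(price)
------------+-----------
Electronics | 1101.31   
Office      | 1472.58   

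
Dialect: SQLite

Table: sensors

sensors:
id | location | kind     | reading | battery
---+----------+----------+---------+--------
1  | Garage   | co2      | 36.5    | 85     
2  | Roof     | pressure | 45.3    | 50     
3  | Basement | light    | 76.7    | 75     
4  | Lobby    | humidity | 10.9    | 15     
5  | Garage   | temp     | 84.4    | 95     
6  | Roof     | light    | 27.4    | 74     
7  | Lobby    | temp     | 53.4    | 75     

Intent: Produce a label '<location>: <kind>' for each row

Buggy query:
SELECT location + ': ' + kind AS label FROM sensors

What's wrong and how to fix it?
Bug: '+' is numeric addition; on text columns SQLite converts them to 0 instead of concatenating

Fix: Replace + with || to concatenate text

Corrected query:
SELECT location || ': ' || kind AS label FROM sensors

Result:
label          
---------------
Garage: co2    
Roof: pressure 
Basement: light
Lobby: humidity
Garage: temp   
Roof: light    
Lobby: temp    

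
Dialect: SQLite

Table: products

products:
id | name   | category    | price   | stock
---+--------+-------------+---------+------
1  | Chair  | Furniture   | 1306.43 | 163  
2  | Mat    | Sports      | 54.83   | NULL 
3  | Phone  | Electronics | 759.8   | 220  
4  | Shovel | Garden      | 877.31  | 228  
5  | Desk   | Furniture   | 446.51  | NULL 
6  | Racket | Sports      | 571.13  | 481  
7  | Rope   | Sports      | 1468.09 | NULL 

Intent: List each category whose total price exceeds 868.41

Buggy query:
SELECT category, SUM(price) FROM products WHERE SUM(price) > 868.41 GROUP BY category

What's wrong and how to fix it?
Bug: WHERE runs before GROUP BY, so aggregates aren't available there

Fix: Move the aggregate condition to a HAVING clause

Corrected query:
SELECT category, SUM(price) FROM products GROUP BY category HAVING SUM(price) > 868.41

Result:
category  | SUM(price)
----------+-----------
Furniture | 1752.94   
Garden    | 877.31    
Sports    | 2094.05   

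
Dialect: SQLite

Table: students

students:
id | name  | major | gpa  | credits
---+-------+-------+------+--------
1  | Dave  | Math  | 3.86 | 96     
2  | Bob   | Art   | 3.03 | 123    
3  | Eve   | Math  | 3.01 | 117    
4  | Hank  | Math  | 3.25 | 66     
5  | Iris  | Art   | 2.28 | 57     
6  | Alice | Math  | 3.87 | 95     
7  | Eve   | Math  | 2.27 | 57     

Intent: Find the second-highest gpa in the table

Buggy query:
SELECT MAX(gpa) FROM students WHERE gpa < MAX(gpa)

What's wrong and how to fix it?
Bug: MAX(gpa) on the right of the comparison is an aggregate-in-WHERE error

Fix: Compute the overall MAX in a subquery, then take MAX of rows below it

Corrected query:
SELECT MAX(gpa) FROM students WHERE gpa < (SELECT MAX(gpa) FROM students)

Result:
MAX(gpa)
--------
3.86    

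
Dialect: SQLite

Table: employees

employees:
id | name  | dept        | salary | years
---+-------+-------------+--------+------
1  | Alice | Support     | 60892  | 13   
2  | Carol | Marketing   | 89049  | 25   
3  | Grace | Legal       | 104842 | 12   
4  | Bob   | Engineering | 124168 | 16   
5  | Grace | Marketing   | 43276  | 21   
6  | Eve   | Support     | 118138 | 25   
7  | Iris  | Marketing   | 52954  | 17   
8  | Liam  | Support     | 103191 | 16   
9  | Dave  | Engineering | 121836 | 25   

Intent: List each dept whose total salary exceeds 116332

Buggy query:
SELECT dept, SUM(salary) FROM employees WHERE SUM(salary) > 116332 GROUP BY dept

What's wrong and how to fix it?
Bug: WHERE runs before GROUP BY, so aggregates aren't available there

Fix: Use HAVING (which filters groups after aggregation) instead of WHERE

Corrected query:
SELECT dept, SUM(salary) FROM employees GROUP BY dept HAVING SUM(salary) > 116332

Result:
dept        | SUM(salary)
------------+------------
Engineering | 246004     
Marketing   | 185279     
Support     | 282221     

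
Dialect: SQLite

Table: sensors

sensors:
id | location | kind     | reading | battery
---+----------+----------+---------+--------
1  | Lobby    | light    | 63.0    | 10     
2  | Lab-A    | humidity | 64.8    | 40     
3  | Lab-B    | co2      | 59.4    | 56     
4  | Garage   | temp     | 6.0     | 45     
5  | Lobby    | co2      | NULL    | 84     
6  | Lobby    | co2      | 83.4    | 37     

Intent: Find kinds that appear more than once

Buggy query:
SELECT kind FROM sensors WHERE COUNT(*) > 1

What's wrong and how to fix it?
Bug: COUNT(*) is an aggregate and cannot be used in WHERE

Fix: GROUP BY kind, then filter groups with HAVING COUNT(*) > 1

Corrected query:
SELECT kind FROM sensors GROUP BY kind HAVING COUNT(*) > 1

Result:
kind
----
co2 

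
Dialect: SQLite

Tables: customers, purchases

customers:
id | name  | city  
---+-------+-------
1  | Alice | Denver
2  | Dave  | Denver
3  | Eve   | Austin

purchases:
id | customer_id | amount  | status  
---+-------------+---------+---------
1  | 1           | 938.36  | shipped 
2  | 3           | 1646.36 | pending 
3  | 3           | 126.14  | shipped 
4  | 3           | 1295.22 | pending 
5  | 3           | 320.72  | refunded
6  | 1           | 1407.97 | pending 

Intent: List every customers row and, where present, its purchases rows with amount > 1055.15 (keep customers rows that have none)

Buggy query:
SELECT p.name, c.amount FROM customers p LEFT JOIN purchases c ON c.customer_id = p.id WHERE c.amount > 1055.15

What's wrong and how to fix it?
Bug: A WHERE condition on the right-hand table after LEFT JOIN drops unmatched parents

Fix: Move the right-table condition into the ON clause so unmatched parents are kept

Corrected query:
SELECT p.name, c.amount FROM customers p LEFT JOIN purchases c ON c.customer_id = p.id AND c.amount > 1055.15

Result:
name  | amount 
------+--------
Alice | 1407.97
Dave  | NULL   
Eve   | 1295.22
Eve   | 1646.36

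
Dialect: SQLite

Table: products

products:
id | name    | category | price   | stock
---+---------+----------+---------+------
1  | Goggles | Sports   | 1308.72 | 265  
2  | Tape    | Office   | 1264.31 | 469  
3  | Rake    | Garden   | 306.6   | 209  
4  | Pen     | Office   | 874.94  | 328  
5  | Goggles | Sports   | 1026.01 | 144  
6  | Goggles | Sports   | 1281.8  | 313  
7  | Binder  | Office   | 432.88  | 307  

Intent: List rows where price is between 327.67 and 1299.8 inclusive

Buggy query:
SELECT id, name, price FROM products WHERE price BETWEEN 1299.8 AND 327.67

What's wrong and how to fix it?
Bug: The bounds are reversed; BETWEEN a AND b requires a <= b to match anything

Fix: Swap the bounds so the smaller value comes first

Corrected query:
SELECT id, name, price FROM products WHERE price BETWEEN 327.67 AND 1299.8

Result:
id | name    | price  
---+---------+--------
2  | Tape    | 1264.31
4  | Pen     | 874.94 
5  | Goggles | 1026.01
6  | Goggles | 1281.8 
7  | Binder  | 432.88 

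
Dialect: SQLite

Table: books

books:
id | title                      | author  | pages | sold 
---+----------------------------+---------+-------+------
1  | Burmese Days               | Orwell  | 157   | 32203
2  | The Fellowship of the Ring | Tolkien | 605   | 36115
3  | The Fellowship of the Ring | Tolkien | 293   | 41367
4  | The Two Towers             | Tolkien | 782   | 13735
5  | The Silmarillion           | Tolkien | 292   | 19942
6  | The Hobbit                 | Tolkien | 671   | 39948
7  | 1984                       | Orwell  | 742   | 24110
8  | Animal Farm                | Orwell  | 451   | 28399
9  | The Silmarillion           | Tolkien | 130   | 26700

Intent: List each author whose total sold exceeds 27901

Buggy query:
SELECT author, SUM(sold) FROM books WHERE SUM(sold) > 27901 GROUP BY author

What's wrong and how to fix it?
Bug: Aggregate functions cannot appear in a WHERE clause

Fix: Use HAVING (which filters groups after aggregation) instead of WHERE

Corrected query:
SELECT author, SUM(sold) FROM books GROUP BY author HAVING SUM(sold) > 27901

Result:
author  | SUM(sold)
--------+----------
Orwell  | 84712    
Tolkien | 177807   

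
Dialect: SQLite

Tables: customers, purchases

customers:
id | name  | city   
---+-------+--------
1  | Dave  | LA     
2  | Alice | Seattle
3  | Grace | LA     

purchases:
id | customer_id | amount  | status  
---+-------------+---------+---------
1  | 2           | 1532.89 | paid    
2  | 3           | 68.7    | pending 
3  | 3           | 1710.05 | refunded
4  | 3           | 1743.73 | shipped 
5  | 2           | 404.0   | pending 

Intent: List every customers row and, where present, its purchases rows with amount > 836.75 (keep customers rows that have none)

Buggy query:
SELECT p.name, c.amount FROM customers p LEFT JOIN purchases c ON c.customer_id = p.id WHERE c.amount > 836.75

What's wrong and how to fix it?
Bug: A WHERE condition on the right-hand table after LEFT JOIN drops unmatched parents

Fix: Move the right-table condition into the ON clause so unmatched parents are kept

Corrected query:
SELECT p.name, c.amount FROM customers p LEFT JOIN purchases c ON c.customer_id = p.id AND c.amount > 836.75

Result:
name  | amount 
------+--------
Dave  | NULL   
Alice | 1532.89
Grace | 1710.05
Grace | 1743.73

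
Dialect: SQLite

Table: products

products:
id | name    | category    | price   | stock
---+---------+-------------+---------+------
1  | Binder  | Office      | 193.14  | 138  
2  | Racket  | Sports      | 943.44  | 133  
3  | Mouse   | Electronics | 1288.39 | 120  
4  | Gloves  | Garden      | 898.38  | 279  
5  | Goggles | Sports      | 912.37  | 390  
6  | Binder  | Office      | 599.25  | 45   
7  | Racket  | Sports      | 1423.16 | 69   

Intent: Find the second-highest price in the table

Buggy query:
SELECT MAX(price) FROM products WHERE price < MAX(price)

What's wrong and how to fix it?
Bug: MAX(price) on the right of the comparison is an aggregate-in-WHERE error

Fix: Put the inner MAX in a scalar subquery

Corrected query:
SELECT MAX(price) FROM products WHERE price < (SELECT MAX(price) FROM products)

Result:
MAX(price)
----------
1288.39   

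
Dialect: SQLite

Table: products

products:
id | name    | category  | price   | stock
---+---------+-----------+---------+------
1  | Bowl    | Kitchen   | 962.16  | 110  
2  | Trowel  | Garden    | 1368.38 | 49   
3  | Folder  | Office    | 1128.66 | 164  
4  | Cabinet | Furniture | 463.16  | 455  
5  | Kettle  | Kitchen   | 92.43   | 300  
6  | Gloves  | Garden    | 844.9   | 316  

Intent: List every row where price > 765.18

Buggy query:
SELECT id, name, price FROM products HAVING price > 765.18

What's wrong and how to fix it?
Bug: HAVING filters the output of aggregation, but this query has no GROUP BY and no aggregate functions, so SQLite rejects it (HAVING clause on a non-aggregate query); the condition here is per row

Fix: Use WHERE for row-level filtering

Corrected query:
SELECT id, name, price FROM products WHERE price > 765.18

Result:
id | name   | price  
---+--------+--------
1  | Bowl   | 962.16 
2  | Trowel | 1368.38
3  | Folder | 1128.66
6  | Gloves | 844.9  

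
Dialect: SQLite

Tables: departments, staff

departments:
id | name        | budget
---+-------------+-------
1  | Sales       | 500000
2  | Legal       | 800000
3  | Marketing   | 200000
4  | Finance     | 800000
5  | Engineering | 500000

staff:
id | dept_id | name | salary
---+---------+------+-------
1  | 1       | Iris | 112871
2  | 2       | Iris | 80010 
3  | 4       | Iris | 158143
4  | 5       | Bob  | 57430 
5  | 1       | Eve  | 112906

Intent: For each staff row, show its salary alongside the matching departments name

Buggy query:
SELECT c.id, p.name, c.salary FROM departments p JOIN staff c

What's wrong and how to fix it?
Bug: Missing join condition: each staff row is matched to all departments rows instead of just its own

Fix: Add ON c.dept_id = p.id to the JOIN

Corrected query:
SELECT c.id, p.name, c.salary FROM departments p JOIN staff c ON c.dept_id = p.id

Result:
id | name        | salary
---+-------------+-------
1  | Sales       | 112871
2  | Legal       | 80010 
3  | Finance     | 158143
4  | Engineering | 57430 
5  | Sales       | 112906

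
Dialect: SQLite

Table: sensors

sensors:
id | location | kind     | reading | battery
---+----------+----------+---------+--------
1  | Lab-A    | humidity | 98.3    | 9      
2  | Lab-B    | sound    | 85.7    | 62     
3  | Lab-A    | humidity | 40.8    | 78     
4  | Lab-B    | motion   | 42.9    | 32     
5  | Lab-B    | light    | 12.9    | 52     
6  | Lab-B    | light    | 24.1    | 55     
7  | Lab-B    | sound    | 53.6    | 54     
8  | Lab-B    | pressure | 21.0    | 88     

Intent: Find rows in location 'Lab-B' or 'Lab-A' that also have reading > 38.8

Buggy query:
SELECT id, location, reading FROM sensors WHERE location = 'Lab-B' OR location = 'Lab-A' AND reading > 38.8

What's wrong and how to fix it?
Bug: Without parentheses, AND is evaluated before OR, so the reading filter only applies to the 'Lab-A' branch

Fix: Add parentheses around the OR so the AND applies to both alternatives

Corrected query:
SELECT id, location, reading FROM sensors WHERE (location = 'Lab-B' OR location = 'Lab-A') AND reading > 38.8

Result:
id | location | reading
---+----------+--------
1  | Lab-A    | 98.3   
2  | Lab-B    | 85.7   
3  | Lab-A    | 40.8   
4  | Lab-B    | 42.9   
7  | Lab-B    | 53.6   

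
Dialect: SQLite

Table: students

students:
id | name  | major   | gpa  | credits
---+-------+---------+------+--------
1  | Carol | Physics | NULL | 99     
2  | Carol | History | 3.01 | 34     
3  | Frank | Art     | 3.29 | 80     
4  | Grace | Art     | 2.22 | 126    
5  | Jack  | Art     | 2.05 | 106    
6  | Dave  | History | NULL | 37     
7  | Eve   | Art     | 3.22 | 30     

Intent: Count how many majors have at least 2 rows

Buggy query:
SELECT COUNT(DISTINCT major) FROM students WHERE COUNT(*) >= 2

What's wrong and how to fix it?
Bug: COUNT(*) cannot appear in WHERE; the per-group count doesn't exist yet

Fix: Group first with HAVING COUNT(*) >= 2, then COUNT the resulting groups

Corrected query:
SELECT COUNT(*) FROM (SELECT major FROM students GROUP BY major HAVING COUNT(*) >= 2)

Result:
COUNT(*)
--------
2       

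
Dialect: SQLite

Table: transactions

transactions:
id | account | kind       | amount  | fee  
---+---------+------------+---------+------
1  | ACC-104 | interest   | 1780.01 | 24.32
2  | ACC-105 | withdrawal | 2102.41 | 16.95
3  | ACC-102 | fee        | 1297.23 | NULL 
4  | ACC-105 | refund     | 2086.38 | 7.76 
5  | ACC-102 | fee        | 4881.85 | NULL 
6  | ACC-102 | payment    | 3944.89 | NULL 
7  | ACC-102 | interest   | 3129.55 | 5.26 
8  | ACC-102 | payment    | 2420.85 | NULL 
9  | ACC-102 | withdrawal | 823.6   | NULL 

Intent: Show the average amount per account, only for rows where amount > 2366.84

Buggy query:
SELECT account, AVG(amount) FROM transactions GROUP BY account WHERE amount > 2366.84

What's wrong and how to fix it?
Bug: Row-level WHERE must come before GROUP BY in the clause order

Fix: Move the WHERE clause before GROUP BY

Corrected query:
SELECT account, AVG(amount) FROM transactions WHERE amount > 2366.84 GROUP BY account

Result:
account | AVG(amount)
--------+------------
ACC-102 | 3594.285   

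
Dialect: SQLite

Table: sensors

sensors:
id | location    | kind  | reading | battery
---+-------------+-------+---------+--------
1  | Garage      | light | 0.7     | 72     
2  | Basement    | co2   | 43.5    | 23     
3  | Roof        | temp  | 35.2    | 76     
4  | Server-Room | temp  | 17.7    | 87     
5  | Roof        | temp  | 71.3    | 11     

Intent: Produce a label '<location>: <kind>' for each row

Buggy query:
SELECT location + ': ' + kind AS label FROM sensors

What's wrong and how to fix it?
Bug: '+' is numeric addition; on text columns SQLite converts them to 0 instead of concatenating

Fix: Use the || operator for string concatenation

Corrected query:
SELECT location || ': ' || kind AS label FROM sensors

Result:
label            
-----------------
Garage: light    
Basement: co2    
Roof: temp       
Server-Room: temp
Roof: temp       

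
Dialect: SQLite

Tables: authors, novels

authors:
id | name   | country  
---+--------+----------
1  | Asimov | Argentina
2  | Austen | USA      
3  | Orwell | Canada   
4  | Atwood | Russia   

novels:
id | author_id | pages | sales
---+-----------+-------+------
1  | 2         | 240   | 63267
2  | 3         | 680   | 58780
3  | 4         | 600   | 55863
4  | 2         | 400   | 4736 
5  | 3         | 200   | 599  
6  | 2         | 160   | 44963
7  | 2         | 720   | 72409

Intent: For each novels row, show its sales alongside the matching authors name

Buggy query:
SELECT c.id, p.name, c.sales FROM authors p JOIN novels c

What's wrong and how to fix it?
Bug: JOIN with no ON clause produces a cartesian product; every novels row pairs with every authors row

Fix: Add ON c.author_id = p.id to the JOIN

Corrected query:
SELECT c.id, p.name, c.sales FROM authors p JOIN novels c ON c.author_id = p.id

Result:
id | name   | sales
---+--------+------
1  | Austen | 63267
2  | Orwell | 58780
3  | Atwood | 55863
4  | Austen | 4736 
5  | Orwell | 599  
6  | Austen | 44963
7  | Austen | 72409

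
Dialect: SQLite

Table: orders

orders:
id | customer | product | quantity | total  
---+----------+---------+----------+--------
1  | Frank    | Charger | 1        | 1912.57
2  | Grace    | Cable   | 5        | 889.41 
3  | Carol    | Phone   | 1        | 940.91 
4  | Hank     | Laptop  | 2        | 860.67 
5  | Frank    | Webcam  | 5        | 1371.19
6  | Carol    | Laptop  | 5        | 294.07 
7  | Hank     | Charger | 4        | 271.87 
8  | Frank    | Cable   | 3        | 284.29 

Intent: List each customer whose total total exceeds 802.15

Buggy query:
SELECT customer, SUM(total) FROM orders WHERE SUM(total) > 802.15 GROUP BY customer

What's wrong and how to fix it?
Bug: WHERE runs before GROUP BY, so aggregates aren't available there

Fix: Use HAVING (which filters groups after aggregation) instead of WHERE

Corrected query:
SELECT customer, SUM(total) FROM orders GROUP BY customer HAVING SUM(total) > 802.15

Result:
customer | SUM(total)
---------+-----------
Carol    | 1234.98   
Frank    | 3568.05   
Grace    | 889.41    
Hank     | 1132.54   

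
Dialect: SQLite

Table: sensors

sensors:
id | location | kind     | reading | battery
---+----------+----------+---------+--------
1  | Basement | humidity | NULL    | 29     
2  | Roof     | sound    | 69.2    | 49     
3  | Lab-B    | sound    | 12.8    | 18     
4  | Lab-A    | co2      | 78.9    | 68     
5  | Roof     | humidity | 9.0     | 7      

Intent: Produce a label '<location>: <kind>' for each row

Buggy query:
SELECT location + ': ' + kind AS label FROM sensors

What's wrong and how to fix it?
Bug: SQLite uses || for string concatenation; + coerces text to numbers (yielding 0)

Fix: Use the || operator for string concatenation

Corrected query:
SELECT location || ': ' || kind AS label FROM sensors

Result:
label             
------------------
Basement: humidity
Roof: sound       
Lab-B: sound      
Lab-A: co2        
Roof: humidity    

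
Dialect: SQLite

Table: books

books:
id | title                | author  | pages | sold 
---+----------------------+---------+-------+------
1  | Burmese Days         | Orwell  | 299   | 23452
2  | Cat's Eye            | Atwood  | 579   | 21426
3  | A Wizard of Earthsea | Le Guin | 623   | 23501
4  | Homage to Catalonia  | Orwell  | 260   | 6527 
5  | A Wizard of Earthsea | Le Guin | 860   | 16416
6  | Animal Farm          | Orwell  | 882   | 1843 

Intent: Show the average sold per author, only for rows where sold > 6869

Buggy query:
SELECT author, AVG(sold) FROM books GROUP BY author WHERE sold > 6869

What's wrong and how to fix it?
Bug: Row-level WHERE must come before GROUP BY in the clause order

Fix: Move the WHERE clause before GROUP BY

Corrected query:
SELECT author, AVG(sold) FROM books WHERE sold > 6869 GROUP BY author

Result:
author  | AVG(sold)
--------+----------
Atwood  | 21426    
Le Guin | 19958.5  
Orwell  | 23452    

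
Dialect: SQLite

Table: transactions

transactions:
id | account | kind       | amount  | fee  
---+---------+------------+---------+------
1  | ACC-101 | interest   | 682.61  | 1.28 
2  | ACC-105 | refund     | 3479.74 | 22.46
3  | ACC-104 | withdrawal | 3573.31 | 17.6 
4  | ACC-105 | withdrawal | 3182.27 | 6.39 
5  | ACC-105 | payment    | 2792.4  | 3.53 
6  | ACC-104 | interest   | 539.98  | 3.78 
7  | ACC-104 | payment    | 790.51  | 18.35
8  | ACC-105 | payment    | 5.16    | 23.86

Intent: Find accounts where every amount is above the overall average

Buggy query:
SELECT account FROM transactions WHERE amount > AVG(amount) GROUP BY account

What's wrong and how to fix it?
Bug: AVG() is an aggregate; it can't sit directly in WHERE

Fix: Use a subquery for AVG and a HAVING MIN(...) filter so the condition holds for every row in the group

Corrected query:
SELECT account FROM transactions GROUP BY account HAVING MIN(amount) > (SELECT AVG(amount) FROM transactions)

Result:
(no rows)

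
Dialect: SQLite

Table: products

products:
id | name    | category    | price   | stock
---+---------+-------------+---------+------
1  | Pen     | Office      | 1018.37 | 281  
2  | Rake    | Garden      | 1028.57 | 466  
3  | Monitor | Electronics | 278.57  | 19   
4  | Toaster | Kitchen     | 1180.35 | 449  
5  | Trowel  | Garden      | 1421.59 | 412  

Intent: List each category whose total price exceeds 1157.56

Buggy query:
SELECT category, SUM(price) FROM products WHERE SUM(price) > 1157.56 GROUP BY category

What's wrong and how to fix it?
Bug: SUM(price) is an aggregate, but WHERE filters rows before aggregation

Fix: Move the aggregate condition to a HAVING clause

Corrected query:
SELECT category, SUM(price) FROM products GROUP BY category HAVING SUM(price) > 1157.56

Result:
category | SUM(price)
---------+-----------
Garden   | 2450.16   
Kitchen  | 1180.35   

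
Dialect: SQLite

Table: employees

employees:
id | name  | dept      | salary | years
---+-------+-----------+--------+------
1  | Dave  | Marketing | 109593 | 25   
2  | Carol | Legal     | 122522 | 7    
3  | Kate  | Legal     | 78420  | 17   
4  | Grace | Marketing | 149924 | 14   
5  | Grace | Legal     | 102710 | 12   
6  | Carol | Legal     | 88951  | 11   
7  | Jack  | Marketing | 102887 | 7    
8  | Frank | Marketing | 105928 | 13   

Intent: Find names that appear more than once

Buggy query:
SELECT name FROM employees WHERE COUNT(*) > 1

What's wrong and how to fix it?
Bug: COUNT(*) is an aggregate and cannot be used in WHERE

Fix: Group first, then use HAVING for the count condition

Corrected query:
SELECT name FROM employees GROUP BY name HAVING COUNT(*) > 1

Result:
name 
-----
Carol
Grace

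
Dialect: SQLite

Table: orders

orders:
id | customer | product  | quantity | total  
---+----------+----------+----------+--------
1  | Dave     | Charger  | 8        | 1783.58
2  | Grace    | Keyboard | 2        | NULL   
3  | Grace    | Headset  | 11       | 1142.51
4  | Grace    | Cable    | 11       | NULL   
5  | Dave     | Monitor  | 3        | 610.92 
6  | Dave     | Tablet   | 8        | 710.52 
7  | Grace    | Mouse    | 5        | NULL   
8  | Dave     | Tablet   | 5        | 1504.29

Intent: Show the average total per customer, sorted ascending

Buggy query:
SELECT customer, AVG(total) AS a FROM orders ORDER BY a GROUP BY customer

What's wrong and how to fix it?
Bug: ORDER BY appears before GROUP BY; SQL clause order requires GROUP BY first

Fix: Reorder: SELECT … FROM … GROUP BY … ORDER BY …

Corrected query:
SELECT customer, AVG(total) AS a FROM orders GROUP BY customer ORDER BY a

Result:
customer | a        
---------+----------
Grace    | 1142.51  
Dave     | 1152.3275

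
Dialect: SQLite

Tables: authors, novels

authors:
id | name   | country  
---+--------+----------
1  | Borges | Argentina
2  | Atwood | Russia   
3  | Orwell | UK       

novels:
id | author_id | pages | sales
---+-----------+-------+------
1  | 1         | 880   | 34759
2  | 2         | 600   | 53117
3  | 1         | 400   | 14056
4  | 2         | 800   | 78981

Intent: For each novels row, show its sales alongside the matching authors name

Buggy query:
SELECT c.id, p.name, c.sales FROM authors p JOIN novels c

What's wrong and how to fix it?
Bug: JOIN with no ON clause produces a cartesian product; every novels row pairs with every authors row

Fix: Specify the join condition linking the foreign key to the parent id

Corrected query:
SELECT c.id, p.name, c.sales FROM authors p JOIN novels c ON c.author_id = p.id

Result:
id | name   | sales
---+--------+------
1  | Borges | 34759
2  | Atwood | 53117
3  | Borges | 14056
4  | Atwood | 78981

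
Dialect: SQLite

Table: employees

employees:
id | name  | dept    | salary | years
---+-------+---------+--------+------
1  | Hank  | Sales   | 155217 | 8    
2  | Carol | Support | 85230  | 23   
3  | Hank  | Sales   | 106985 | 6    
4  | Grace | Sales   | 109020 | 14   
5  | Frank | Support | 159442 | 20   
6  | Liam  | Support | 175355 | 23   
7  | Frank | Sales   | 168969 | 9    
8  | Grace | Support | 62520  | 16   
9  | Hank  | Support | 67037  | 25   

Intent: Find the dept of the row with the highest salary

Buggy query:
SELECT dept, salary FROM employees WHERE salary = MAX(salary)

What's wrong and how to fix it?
Bug: WHERE is evaluated per row; an aggregate over the whole table isn't defined there

Fix: Wrap MAX in a scalar subquery so WHERE compares against a single value

Corrected query:
SELECT dept, salary FROM employees WHERE salary = (SELECT MAX(salary) FROM employees)

Result:
dept    | salary
--------+-------
Support | 175355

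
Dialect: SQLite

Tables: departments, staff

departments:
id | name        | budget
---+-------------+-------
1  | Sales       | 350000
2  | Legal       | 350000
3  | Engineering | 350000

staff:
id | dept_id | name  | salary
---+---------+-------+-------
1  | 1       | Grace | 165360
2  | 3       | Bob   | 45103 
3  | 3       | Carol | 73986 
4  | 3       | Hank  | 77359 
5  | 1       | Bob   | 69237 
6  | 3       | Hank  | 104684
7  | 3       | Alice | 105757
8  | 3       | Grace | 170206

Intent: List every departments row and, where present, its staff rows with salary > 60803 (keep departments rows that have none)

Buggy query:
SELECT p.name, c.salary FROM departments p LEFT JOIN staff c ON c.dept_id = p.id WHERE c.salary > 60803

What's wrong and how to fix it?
Bug: Filtering c.salary in WHERE discards the NULL rows produced by LEFT JOIN, turning it into an inner join

Fix: Move the right-table condition into the ON clause so unmatched parents are kept

Corrected query:
SELECT p.name, c.salary FROM departments p LEFT JOIN staff c ON c.dept_id = p.id AND c.salary > 60803

Result:
name        | salary
------------+-------
Sales       | 69237 
Sales       | 165360
Legal       | NULL  
Engineering | 73986 
Engineering | 77359 
Engineering | 104684
Engineering | 105757
Engineering | 170206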